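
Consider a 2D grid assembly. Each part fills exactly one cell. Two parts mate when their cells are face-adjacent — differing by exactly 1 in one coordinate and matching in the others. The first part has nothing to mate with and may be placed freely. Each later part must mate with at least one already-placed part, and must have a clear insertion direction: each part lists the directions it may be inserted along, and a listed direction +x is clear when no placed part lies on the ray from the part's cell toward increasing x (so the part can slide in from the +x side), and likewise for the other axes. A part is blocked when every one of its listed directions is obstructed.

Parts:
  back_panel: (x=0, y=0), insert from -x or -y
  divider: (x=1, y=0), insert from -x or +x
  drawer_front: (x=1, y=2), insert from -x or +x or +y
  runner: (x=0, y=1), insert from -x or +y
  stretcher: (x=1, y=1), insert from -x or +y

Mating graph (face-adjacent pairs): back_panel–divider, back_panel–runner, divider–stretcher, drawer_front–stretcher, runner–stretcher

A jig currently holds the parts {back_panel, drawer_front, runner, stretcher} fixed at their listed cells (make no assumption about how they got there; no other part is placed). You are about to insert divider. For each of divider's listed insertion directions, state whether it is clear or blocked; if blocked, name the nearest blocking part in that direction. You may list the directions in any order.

+x: clear; -x: blocked by back_panel

-x: nearest on ray is back_panel@(0, 0) ⇒ blocked
+x: ray from divider(1, 0) has no placed part ⇒ clear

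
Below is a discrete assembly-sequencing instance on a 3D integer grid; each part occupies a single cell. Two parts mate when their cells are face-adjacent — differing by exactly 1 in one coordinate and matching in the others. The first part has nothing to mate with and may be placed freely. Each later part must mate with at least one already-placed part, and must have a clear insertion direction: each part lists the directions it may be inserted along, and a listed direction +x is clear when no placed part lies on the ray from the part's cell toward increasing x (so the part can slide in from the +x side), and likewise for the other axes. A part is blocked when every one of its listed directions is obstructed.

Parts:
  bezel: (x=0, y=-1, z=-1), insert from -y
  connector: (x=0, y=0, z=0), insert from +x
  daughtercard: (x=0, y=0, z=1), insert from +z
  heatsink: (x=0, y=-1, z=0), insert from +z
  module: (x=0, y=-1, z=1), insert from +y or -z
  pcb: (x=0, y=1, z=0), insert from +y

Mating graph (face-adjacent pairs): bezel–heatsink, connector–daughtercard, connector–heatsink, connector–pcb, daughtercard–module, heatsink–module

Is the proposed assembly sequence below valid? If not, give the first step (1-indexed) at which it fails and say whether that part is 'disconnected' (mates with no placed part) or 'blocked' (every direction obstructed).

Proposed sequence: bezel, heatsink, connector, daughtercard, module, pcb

Invalid at step 5 (blocked)

1. bezel@(0, -1, -1) [-y clear] — {bezel}
2. heatsink@(0, -1, 0) [+z clear] — {bezel, heatsink}
3. connector@(0, 0, 0) [+x clear] — {bezel, connector, heatsink}
4. daughtercard@(0, 0, 1) [+z clear] — {bezel, connector, daughtercard, heatsink}
5. module@(0, -1, 1) — +y/-z all obstructed ⇒ blocked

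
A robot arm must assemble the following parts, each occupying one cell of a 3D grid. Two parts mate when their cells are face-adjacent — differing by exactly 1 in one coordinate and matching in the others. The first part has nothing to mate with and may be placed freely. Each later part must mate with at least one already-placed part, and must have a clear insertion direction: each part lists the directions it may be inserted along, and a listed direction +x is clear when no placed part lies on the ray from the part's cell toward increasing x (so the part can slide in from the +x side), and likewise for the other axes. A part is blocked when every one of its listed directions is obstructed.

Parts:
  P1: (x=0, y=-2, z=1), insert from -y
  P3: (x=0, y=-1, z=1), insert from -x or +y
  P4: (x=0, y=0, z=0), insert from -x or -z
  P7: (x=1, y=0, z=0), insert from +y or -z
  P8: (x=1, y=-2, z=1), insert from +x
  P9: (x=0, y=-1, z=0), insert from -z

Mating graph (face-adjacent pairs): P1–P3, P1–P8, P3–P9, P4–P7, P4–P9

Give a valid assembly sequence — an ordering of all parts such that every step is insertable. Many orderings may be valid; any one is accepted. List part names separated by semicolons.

1. P7@(1, 0, 0) [+y clear] — {P7}
2. P4@(0, 0, 0) [-x clear] — {P4, P7}
3. P9@(0, -1, 0) [-z clear] — {P4, P7, P9}
4. P3@(0, -1, 1) [-x clear] — {P3, P4, P7, P9}
5. P1@(0, -2, 1) [-y clear] — {P1, P3, P4, P7, P9}
6. P8@(1, -2, 1) [+x clear] — {P1, P3, P4, P7, P8, P9}

P7; P4; P9; P3; P1; P8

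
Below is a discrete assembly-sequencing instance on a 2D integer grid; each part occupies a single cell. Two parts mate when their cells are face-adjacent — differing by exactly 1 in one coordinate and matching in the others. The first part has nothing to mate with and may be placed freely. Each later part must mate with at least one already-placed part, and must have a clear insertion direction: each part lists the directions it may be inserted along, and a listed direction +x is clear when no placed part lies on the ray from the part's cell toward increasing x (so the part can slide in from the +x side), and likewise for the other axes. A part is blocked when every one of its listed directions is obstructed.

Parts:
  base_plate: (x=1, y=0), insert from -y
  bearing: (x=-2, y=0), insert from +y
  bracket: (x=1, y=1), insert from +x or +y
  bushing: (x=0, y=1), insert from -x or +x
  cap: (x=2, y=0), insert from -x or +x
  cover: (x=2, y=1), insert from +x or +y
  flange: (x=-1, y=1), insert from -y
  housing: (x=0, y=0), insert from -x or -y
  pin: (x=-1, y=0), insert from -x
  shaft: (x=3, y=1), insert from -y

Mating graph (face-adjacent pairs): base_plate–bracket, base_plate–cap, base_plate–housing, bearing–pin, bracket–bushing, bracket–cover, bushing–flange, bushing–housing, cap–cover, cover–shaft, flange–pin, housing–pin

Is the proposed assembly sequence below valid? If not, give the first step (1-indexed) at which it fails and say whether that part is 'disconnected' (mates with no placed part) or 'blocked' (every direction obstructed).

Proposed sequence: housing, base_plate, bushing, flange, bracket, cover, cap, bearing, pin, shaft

Invalid at step 8 (disconnected)

1. housing@(0, 0) [-x clear] — {housing}
2. base_plate@(1, 0) [-y clear] — {base_plate, housing}
3. bushing@(0, 1) [-x clear] — {base_plate, bushing, housing}
4. flange@(-1, 1) [-y clear] — {base_plate, bushing, flange, housing}
5. bracket@(1, 1) [+x clear] — {base_plate, bracket, bushing, flange, housing}
6. cover@(2, 1) [+x clear] — {base_plate, bracket, bushing, cover, flange, housing}
7. cap@(2, 0) [+x clear] — {base_plate, bracket, bushing, cap, cover, flange, housing}
8. bearing@(-2, 0) — no placed neighbour ⇒ disconnected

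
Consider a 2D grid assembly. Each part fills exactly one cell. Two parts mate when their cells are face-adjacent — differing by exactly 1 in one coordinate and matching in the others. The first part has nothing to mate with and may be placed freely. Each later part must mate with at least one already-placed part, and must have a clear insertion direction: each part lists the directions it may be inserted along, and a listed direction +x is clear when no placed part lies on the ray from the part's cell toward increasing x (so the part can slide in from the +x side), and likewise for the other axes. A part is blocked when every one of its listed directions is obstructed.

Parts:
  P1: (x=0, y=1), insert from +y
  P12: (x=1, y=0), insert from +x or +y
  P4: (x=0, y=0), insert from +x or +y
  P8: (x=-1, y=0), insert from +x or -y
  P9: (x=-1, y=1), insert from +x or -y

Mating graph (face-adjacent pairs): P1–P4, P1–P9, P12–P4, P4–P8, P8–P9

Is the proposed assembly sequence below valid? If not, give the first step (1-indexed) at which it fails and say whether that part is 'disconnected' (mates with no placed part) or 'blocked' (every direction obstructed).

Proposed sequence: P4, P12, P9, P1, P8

Invalid at step 3 (disconnected)

1. P4@(0, 0) [+x clear] — {P4}
2. P12@(1, 0) [+x clear] — {P12, P4}
3. P9@(-1, 1) — no placed neighbour ⇒ disconnected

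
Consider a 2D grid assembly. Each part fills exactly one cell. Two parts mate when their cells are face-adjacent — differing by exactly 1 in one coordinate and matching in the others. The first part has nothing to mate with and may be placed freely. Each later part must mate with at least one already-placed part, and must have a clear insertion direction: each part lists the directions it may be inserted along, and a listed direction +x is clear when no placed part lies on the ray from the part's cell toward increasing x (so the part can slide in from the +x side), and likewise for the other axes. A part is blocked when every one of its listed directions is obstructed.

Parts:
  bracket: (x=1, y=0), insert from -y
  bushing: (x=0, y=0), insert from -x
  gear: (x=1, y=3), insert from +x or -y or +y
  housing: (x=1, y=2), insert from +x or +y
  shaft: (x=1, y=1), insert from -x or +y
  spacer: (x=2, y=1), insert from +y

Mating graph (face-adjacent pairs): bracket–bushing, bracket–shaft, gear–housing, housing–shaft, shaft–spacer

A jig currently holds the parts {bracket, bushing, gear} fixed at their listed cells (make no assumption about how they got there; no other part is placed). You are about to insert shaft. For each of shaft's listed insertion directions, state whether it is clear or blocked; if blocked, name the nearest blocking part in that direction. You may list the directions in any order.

-x: ray from shaft(1, 1) has no placed part ⇒ clear
+y: nearest on ray is gear@(1, 3) ⇒ blocked

+y: blocked by gear; -x: clear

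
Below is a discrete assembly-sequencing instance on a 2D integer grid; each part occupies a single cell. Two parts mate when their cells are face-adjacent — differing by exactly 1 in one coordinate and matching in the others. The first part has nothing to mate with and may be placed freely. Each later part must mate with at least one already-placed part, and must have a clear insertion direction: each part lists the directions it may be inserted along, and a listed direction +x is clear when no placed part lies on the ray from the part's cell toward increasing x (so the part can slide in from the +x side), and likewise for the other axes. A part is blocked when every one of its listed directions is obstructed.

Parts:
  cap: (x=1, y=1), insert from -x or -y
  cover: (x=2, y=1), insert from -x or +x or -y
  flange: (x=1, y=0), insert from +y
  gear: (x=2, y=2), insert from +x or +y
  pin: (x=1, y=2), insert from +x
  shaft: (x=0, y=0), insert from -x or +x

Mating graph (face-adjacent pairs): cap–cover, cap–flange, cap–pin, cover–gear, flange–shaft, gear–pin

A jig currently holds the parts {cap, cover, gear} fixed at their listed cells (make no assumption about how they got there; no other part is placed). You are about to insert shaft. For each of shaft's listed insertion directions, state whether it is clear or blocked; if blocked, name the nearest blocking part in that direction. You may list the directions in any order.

+x: clear; -x: clear

-x: ray from shaft(0, 0) has no placed part ⇒ clear
+x: ray from shaft(0, 0) has no placed part ⇒ clear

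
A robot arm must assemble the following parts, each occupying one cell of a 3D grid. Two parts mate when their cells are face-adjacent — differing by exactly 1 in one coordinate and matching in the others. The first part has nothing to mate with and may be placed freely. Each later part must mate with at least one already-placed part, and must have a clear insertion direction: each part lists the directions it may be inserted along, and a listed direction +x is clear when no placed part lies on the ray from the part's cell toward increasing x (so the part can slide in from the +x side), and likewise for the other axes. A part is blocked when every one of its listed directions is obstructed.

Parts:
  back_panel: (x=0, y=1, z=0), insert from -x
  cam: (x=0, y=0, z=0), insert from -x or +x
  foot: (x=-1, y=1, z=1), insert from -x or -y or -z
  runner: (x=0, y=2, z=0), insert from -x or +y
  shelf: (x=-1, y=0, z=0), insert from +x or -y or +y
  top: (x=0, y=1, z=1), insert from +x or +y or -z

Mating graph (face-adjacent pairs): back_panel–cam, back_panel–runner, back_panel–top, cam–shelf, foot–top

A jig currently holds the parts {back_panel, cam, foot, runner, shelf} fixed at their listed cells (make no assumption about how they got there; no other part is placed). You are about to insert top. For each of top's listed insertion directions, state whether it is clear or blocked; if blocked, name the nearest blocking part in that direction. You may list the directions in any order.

+x: clear; +y: clear; -z: blocked by back_panel

+x: ray from top(0, 1, 1) has no placed part ⇒ clear
+y: ray from top(0, 1, 1) has no placed part ⇒ clear
-z: nearest on ray is back_panel@(0, 1, 0) ⇒ blocked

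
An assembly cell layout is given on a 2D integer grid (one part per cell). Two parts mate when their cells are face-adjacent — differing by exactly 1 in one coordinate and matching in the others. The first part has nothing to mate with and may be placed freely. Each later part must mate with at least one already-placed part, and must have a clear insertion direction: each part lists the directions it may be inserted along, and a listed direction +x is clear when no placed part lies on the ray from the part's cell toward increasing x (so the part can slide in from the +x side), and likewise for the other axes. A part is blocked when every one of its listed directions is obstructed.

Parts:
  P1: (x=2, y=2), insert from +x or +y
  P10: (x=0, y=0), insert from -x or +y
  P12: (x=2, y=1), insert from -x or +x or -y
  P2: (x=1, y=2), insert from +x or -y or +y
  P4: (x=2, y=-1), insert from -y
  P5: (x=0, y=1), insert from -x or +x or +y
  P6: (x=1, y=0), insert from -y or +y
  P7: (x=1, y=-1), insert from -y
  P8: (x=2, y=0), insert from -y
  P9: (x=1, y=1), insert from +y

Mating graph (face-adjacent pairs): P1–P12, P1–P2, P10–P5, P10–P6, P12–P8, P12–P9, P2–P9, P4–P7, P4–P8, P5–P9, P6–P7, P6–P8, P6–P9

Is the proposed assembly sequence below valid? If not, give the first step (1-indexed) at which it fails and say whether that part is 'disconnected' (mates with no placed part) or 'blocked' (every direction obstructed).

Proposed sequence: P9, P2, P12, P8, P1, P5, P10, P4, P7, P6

1. P9@(1, 1) [+y clear] — {P9}
2. P2@(1, 2) [+x clear] — {P2, P9}
3. P12@(2, 1) [+x clear] — {P12, P2, P9}
4. P8@(2, 0) [-y clear] — {P12, P2, P8, P9}
5. P1@(2, 2) [+x clear] — {P1, P12, P2, P8, P9}
6. P5@(0, 1) [-x clear] — {P1, P12, P2, P5, P8, P9}
7. P10@(0, 0) [-x clear] — {P1, P10, P12, P2, P5, P8, P9}
8. P4@(2, -1) [-y clear] — {P1, P10, P12, P2, P4, P5, P8, P9}
9. P7@(1, -1) [-y clear] — {P1, P10, P12, P2, P4, P5, P7, P8, P9}
10. P6@(1, 0) — -y/+y all obstructed ⇒ blocked

Invalid at step 10 (blocked)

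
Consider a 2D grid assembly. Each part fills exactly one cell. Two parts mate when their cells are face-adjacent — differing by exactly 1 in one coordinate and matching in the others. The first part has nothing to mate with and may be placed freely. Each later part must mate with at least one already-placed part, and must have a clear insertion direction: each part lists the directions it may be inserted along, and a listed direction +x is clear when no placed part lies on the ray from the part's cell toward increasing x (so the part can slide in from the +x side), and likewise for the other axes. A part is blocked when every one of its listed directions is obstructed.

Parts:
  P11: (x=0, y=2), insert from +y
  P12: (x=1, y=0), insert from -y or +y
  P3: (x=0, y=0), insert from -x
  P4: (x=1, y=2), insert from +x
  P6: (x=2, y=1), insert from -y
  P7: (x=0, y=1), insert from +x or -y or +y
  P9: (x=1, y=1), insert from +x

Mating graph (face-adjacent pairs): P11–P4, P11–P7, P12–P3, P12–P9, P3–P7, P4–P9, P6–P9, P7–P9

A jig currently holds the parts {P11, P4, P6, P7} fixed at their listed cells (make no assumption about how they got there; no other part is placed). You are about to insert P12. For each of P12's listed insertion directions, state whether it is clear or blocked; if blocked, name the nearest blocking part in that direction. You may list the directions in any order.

+y: blocked by P4; -y: clear

-y: ray from P12(1, 0) has no placed part ⇒ clear
+y: nearest on ray is P4@(1, 2) ⇒ blocked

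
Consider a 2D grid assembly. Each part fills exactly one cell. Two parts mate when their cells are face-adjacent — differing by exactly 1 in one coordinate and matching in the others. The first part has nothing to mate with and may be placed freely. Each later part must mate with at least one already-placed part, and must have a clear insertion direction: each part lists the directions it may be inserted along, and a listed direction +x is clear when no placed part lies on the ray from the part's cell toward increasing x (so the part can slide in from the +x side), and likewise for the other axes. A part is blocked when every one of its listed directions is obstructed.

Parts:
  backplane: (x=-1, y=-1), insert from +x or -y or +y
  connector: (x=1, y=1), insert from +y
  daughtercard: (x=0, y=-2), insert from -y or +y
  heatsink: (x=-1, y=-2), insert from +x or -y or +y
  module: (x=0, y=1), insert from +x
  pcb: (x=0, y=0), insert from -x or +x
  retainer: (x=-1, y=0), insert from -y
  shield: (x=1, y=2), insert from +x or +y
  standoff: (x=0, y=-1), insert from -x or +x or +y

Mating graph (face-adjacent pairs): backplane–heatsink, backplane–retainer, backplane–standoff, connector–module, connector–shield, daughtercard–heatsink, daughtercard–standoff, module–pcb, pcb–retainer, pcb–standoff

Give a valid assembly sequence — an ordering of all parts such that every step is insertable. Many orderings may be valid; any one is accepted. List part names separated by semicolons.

daughtercard; standoff; pcb; module; retainer; backplane; heatsink; connector; shield

1. daughtercard@(0, -2) [-y clear] — {daughtercard}
2. standoff@(0, -1) [-x clear] — {daughtercard, standoff}
3. pcb@(0, 0) [-x clear] — {daughtercard, pcb, standoff}
4. module@(0, 1) [+x clear] — {daughtercard, module, pcb, standoff}
5. retainer@(-1, 0) [-y clear] — {daughtercard, module, pcb, retainer, standoff}
6. backplane@(-1, -1) [-y clear] — {backplane, daughtercard, module, pcb, retainer, standoff}
7. heatsink@(-1, -2) [-y clear] — {backplane, daughtercard, heatsink, module, pcb, retainer, standoff}
8. connector@(1, 1) [+y clear] — {backplane, connector, daughtercard, heatsink, module, pcb, retainer, standoff}
9. shield@(1, 2) [+x clear] — {backplane, connector, daughtercard, heatsink, module, pcb, retainer, shield, standoff}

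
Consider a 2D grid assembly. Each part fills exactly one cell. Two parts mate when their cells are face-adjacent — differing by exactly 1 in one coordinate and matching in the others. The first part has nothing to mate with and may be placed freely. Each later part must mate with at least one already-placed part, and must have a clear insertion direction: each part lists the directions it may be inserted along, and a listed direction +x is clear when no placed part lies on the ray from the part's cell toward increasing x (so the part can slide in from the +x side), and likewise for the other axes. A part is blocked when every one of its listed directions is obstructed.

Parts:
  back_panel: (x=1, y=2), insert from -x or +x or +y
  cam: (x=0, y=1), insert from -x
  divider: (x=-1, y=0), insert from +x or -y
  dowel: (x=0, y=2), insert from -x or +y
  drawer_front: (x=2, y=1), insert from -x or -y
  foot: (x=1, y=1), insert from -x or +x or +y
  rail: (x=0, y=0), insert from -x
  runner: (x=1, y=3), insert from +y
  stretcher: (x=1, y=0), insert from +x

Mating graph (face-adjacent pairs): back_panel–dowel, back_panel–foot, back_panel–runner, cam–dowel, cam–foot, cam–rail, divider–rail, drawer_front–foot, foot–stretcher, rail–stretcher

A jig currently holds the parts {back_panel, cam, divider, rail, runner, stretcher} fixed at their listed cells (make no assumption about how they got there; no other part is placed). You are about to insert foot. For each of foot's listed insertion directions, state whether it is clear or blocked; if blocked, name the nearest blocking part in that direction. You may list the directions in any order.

+x: clear; +y: blocked by back_panel; -x: blocked by cam

-x: nearest on ray is cam@(0, 1) ⇒ blocked
+x: ray from foot(1, 1) has no placed part ⇒ clear
+y: nearest on ray is back_panel@(1, 2) ⇒ blocked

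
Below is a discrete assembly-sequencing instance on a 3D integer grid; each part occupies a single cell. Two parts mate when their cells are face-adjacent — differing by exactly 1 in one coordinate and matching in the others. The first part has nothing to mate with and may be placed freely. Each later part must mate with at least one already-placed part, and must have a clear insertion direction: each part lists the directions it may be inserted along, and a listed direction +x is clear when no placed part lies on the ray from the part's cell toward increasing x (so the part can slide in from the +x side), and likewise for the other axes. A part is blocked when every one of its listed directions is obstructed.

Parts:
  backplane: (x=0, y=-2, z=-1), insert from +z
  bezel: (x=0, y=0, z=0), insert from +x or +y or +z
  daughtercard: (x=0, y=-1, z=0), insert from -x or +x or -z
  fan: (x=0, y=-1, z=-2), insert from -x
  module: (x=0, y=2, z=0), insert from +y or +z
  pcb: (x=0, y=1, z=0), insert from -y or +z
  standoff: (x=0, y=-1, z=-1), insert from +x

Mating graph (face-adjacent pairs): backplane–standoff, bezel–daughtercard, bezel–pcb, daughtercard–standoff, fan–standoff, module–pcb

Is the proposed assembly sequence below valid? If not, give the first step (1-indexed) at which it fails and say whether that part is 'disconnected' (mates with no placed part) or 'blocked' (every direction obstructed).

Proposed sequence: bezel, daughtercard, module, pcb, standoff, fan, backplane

1. bezel@(0, 0, 0) [+x clear] — {bezel}
2. daughtercard@(0, -1, 0) [-x clear] — {bezel, daughtercard}
3. module@(0, 2, 0) — no placed neighbour ⇒ disconnected

Invalid at step 3 (disconnected)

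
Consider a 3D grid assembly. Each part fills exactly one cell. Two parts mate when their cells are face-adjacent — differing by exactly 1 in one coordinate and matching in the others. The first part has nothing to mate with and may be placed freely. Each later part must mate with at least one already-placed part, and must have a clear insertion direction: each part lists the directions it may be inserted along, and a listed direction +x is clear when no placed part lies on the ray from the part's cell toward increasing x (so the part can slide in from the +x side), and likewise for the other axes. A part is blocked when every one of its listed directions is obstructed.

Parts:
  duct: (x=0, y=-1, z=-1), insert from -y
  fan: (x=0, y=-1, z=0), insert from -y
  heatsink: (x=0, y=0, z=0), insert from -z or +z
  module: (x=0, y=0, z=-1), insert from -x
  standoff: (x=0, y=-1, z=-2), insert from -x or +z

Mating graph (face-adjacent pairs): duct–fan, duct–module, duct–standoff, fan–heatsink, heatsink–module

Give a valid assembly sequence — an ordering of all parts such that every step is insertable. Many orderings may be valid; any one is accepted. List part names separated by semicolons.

standoff; duct; fan; heatsink; module

1. standoff@(0, -1, -2) [-x clear] — {standoff}
2. duct@(0, -1, -1) [-y clear] — {duct, standoff}
3. fan@(0, -1, 0) [-y clear] — {duct, fan, standoff}
4. heatsink@(0, 0, 0) [-z clear] — {duct, fan, heatsink, standoff}
5. module@(0, 0, -1) [-x clear] — {duct, fan, heatsink, module, standoff}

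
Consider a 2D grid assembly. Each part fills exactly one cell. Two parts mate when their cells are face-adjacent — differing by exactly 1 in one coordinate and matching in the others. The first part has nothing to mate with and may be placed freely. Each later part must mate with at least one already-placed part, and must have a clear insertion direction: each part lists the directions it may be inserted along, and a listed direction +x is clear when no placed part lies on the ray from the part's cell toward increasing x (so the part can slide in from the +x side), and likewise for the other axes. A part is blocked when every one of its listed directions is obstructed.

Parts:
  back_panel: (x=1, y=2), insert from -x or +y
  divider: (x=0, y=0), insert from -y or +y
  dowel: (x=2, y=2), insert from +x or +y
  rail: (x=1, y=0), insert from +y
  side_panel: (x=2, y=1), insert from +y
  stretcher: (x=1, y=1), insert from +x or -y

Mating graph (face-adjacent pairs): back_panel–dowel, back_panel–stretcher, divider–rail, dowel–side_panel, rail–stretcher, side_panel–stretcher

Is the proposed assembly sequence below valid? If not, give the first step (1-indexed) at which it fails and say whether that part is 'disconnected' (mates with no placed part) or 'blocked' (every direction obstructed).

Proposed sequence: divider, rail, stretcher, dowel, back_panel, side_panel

1. divider@(0, 0) [-y clear] — {divider}
2. rail@(1, 0) [+y clear] — {divider, rail}
3. stretcher@(1, 1) [+x clear] — {divider, rail, stretcher}
4. dowel@(2, 2) — no placed neighbour ⇒ disconnected

Invalid at step 4 (disconnected)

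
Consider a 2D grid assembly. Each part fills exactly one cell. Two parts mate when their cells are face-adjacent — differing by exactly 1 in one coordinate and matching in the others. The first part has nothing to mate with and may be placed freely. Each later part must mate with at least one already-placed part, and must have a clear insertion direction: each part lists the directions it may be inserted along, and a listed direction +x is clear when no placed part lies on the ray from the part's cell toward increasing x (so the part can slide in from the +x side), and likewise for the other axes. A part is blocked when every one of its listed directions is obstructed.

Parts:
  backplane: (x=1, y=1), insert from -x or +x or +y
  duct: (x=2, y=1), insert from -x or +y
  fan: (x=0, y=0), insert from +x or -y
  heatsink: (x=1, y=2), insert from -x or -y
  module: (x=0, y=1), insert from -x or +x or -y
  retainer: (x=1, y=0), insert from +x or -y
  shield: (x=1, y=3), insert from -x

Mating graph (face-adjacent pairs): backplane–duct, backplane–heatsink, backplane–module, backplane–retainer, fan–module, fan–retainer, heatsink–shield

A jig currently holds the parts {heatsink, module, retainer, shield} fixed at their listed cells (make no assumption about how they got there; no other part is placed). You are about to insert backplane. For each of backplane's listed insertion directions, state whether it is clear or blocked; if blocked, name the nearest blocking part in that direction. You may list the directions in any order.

-x: nearest on ray is module@(0, 1) ⇒ blocked
+x: ray from backplane(1, 1) has no placed part ⇒ clear
+y: nearest on ray is heatsink@(1, 2) ⇒ blocked

+x: clear; +y: blocked by heatsink; -x: blocked by module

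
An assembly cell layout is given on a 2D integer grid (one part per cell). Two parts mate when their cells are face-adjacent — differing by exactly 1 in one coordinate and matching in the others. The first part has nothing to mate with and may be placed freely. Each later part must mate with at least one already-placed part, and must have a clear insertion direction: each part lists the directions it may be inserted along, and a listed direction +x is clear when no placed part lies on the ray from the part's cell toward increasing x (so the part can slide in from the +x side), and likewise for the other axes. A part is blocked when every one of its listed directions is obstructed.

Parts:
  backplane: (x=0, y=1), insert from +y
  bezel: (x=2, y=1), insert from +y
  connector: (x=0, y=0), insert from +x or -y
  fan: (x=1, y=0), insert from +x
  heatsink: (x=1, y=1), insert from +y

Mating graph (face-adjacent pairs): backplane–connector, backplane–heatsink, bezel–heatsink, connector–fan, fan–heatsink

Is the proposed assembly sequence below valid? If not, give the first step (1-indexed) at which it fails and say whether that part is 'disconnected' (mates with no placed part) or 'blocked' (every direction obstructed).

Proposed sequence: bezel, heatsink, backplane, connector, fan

Valid

1. bezel@(2, 1) [+y clear] — {bezel}
2. heatsink@(1, 1) [+y clear] — {bezel, heatsink}
3. backplane@(0, 1) [+y clear] — {backplane, bezel, heatsink}
4. connector@(0, 0) [+x clear] — {backplane, bezel, connector, heatsink}
5. fan@(1, 0) [+x clear] — {backplane, bezel, connector, fan, heatsink}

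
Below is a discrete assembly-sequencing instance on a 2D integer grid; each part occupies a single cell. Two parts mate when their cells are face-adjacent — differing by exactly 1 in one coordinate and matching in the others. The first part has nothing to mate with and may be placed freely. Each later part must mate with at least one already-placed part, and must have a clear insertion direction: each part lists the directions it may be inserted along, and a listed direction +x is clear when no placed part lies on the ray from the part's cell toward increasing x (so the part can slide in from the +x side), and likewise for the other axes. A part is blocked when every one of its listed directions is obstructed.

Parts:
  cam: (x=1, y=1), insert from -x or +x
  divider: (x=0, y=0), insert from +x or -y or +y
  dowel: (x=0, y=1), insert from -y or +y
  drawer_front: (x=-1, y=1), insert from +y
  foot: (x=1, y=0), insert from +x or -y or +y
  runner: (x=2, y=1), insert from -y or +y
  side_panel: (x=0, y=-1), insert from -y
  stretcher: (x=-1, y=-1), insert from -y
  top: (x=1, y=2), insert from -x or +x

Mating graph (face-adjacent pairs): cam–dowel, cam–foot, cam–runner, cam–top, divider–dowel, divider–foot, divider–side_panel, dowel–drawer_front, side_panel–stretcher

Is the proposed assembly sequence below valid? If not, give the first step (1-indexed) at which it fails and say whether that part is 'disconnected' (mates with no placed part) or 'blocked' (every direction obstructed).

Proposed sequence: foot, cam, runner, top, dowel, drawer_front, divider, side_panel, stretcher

1. foot@(1, 0) [+x clear] — {foot}
2. cam@(1, 1) [-x clear] — {cam, foot}
3. runner@(2, 1) [-y clear] — {cam, foot, runner}
4. top@(1, 2) [-x clear] — {cam, foot, runner, top}
5. dowel@(0, 1) [-y clear] — {cam, dowel, foot, runner, top}
6. drawer_front@(-1, 1) [+y clear] — {cam, dowel, drawer_front, foot, runner, top}
7. divider@(0, 0) [-y clear] — {cam, divider, dowel, drawer_front, foot, runner, top}
8. side_panel@(0, -1) [-y clear] — {cam, divider, dowel, drawer_front, foot, runner, side_panel, top}
9. stretcher@(-1, -1) [-y clear] — {cam, divider, dowel, drawer_front, foot, runner, side_panel, stretcher, top}

Valid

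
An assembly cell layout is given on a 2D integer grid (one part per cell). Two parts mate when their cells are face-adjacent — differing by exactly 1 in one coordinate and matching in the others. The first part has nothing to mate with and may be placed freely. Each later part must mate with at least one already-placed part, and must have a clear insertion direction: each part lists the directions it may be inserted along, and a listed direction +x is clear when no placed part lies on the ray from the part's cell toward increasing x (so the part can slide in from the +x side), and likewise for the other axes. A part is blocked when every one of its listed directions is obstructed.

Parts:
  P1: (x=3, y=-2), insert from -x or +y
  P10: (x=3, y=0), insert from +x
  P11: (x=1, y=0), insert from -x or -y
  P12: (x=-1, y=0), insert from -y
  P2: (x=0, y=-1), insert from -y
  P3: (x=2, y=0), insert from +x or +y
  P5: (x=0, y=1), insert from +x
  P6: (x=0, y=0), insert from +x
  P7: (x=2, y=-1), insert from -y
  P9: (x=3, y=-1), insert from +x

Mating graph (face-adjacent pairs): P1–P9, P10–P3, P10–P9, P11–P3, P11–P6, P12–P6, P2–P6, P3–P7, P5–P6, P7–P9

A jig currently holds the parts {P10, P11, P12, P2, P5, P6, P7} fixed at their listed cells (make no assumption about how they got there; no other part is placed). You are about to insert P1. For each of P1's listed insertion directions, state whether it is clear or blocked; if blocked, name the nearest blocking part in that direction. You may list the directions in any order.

-x: ray from P1(3, -2) has no placed part ⇒ clear
+y: nearest on ray is P10@(3, 0) ⇒ blocked

+y: blocked by P10; -x: clear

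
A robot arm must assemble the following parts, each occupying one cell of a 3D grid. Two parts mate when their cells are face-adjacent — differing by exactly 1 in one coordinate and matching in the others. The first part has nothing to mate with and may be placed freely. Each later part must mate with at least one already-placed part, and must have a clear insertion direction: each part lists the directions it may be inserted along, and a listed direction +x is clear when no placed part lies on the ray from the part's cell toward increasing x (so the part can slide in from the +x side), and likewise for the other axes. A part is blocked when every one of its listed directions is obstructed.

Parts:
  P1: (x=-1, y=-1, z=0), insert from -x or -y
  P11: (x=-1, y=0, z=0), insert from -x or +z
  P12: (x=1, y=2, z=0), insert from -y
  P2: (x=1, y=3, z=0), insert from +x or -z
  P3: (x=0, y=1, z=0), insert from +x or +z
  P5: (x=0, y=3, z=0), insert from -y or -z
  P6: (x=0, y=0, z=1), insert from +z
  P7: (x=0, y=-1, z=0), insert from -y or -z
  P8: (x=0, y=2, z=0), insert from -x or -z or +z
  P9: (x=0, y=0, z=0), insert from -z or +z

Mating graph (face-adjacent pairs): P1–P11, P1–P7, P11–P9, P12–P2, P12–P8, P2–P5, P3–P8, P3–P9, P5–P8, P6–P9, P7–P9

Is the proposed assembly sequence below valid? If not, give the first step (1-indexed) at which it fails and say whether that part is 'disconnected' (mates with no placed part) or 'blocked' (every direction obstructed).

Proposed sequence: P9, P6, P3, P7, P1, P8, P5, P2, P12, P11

1. P9@(0, 0, 0) [-z clear] — {P9}
2. P6@(0, 0, 1) [+z clear] — {P6, P9}
3. P3@(0, 1, 0) [+x clear] — {P3, P6, P9}
4. P7@(0, -1, 0) [-y clear] — {P3, P6, P7, P9}
5. P1@(-1, -1, 0) [-x clear] — {P1, P3, P6, P7, P9}
6. P8@(0, 2, 0) [-x clear] — {P1, P3, P6, P7, P8, P9}
7. P5@(0, 3, 0) [-z clear] — {P1, P3, P5, P6, P7, P8, P9}
8. P2@(1, 3, 0) [+x clear] — {P1, P2, P3, P5, P6, P7, P8, P9}
9. P12@(1, 2, 0) [-y clear] — {P1, P12, P2, P3, P5, P6, P7, P8, P9}
10. P11@(-1, 0, 0) [-x clear] — {P1, P11, P12, P2, P3, P5, P6, P7, P8, P9}

Valid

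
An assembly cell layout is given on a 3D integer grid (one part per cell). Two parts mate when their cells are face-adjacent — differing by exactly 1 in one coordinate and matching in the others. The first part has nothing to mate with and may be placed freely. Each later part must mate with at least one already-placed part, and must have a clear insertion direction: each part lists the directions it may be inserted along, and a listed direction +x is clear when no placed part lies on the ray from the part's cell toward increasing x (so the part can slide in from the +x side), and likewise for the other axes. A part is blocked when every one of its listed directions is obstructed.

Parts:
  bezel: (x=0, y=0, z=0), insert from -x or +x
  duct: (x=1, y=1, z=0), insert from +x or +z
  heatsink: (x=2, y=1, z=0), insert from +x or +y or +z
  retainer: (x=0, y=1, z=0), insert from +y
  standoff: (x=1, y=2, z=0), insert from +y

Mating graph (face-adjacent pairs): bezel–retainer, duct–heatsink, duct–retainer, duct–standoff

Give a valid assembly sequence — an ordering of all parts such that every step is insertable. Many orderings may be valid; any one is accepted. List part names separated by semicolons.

1. heatsink@(2, 1, 0) [+x clear] — {heatsink}
2. duct@(1, 1, 0) [+z clear] — {duct, heatsink}
3. retainer@(0, 1, 0) [+y clear] — {duct, heatsink, retainer}
4. bezel@(0, 0, 0) [-x clear] — {bezel, duct, heatsink, retainer}
5. standoff@(1, 2, 0) [+y clear] — {bezel, duct, heatsink, retainer, standoff}

heatsink; duct; retainer; bezel; standoff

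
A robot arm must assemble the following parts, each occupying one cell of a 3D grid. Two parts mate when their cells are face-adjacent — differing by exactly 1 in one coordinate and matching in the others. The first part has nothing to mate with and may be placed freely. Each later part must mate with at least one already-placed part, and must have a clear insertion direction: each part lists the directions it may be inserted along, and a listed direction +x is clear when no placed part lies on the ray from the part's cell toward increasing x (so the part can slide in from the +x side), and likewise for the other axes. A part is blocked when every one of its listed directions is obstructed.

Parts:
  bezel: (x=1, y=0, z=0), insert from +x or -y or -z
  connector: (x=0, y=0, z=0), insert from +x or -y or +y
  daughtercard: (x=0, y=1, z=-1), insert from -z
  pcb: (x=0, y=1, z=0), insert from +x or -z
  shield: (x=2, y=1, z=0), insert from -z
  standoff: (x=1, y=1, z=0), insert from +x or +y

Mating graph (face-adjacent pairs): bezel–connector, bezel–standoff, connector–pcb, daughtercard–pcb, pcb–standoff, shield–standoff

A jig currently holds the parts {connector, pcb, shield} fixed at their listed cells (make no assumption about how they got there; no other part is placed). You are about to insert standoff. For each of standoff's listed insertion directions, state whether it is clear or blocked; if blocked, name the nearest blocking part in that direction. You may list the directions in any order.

+x: blocked by shield; +y: clear

+x: nearest on ray is shield@(2, 1, 0) ⇒ blocked
+y: ray from standoff(1, 1, 0) has no placed part ⇒ clear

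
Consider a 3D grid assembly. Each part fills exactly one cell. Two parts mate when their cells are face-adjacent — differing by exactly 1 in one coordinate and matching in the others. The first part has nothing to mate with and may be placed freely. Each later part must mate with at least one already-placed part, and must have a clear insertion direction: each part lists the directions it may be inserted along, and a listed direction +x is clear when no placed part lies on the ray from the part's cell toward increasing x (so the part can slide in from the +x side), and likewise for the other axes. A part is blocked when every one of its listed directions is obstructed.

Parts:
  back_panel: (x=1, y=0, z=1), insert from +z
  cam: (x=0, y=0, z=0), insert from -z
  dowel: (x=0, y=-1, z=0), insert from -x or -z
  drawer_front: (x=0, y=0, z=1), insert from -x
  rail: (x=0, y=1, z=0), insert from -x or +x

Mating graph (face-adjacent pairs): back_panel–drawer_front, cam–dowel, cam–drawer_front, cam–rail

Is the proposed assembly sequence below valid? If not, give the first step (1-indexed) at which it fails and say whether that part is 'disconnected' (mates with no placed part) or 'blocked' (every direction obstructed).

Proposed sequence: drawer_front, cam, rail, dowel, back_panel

1. drawer_front@(0, 0, 1) [-x clear] — {drawer_front}
2. cam@(0, 0, 0) [-z clear] — {cam, drawer_front}
3. rail@(0, 1, 0) [-x clear] — {cam, drawer_front, rail}
4. dowel@(0, -1, 0) [-x clear] — {cam, dowel, drawer_front, rail}
5. back_panel@(1, 0, 1) [+z clear] — {back_panel, cam, dowel, drawer_front, rail}

Valid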